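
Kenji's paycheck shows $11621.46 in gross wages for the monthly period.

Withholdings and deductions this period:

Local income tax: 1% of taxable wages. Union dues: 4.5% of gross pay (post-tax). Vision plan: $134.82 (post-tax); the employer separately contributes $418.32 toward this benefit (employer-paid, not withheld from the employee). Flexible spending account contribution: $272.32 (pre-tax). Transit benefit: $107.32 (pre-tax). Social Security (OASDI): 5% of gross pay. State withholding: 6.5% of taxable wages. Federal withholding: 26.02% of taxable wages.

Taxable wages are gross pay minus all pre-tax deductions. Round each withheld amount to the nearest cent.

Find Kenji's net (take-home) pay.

Flexible spending account contribution: $272.32
Transit benefit: $107.32
Pre-tax total = $272.32 + $107.32 = $379.64
Taxable wages = $11621.46 − $379.64 = $11241.82
Local income tax: $11241.82 × 0.01 = $112.42
State withholding: $11241.82 × 0.065 = $730.72
Federal withholding: $11241.82 × 0.2602 = $2925.12
Social Security (OASDI): $11621.46 × 0.05 = $581.07
Union dues: $11621.46 × 0.045 = $522.97
Vision plan: $134.82
(Employer's $418.32 toward vision plan is not withheld from the employee.)
Total deductions = $272.32 + $107.32 + $112.42 + $730.72 + $2925.12 + $581.07 + $522.97 + $134.82 = $5386.76
Net pay = $11621.46 − $5386.76 = $6234.70

$6234.70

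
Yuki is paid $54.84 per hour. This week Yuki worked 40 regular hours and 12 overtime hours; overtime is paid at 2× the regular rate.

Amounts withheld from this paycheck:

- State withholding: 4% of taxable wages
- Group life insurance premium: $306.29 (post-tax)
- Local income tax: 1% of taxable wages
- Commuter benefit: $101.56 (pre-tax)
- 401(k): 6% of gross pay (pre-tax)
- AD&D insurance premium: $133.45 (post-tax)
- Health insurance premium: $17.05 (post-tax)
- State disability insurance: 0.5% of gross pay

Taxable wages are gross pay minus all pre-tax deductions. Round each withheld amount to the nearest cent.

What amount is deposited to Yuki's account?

$2563.39

Regular pay: 40 × $54.84 = $2193.60
Overtime pay: 12 × $54.84 × 2 = $1316.16
Gross pay = $2193.60 + $1316.16 = $3509.76
401(k): $3509.76 × 0.06 = $210.59
Commuter benefit: $101.56
Pre-tax total = $210.59 + $101.56 = $312.15
Taxable wages = $3509.76 − $312.15 = $3197.61
Local income tax: $3197.61 × 0.01 = $31.98
State withholding: $3197.61 × 0.04 = $127.90
State disability insurance: $3509.76 × 0.005 = $17.55
Health insurance premium: $17.05
AD&D insurance premium: $133.45
Group life insurance premium: $306.29
Total deductions = $210.59 + $101.56 + $31.98 + $127.90 + $17.55 + $17.05 + $133.45 + $306.29 = $946.37
Net pay = $3509.76 − $946.37 = $2563.39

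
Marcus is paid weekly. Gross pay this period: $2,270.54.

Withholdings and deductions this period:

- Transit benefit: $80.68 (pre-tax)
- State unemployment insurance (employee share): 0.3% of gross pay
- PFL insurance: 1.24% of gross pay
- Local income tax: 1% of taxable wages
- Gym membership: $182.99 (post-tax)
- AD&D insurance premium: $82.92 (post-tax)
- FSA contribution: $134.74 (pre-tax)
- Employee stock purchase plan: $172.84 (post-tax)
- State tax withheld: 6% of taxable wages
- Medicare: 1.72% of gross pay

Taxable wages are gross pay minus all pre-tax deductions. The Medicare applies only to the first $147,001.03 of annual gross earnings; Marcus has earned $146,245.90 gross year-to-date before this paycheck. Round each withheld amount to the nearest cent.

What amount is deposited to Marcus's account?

$1,424.56

FSA contribution: $134.74
Transit benefit: $80.68
Pre-tax total = $134.74 + $80.68 = $215.42
Taxable wages = $2,270.54 − $215.42 = $2,055.12
State tax withheld: $2,055.12 × 0.06 = $123.31
Local income tax: $2,055.12 × 0.01 = $20.55
PFL insurance: $2,270.54 × 0.0124 = $28.15
State unemployment insurance (employee share): $2,270.54 × 0.003 = $6.81
Medicare: only $147,001.03 − $146,245.90 = $755.13 of this check is subject → $755.13 × 0.0172 = $12.99
Gym membership: $182.99
Employee stock purchase plan: $172.84
AD&D insurance premium: $82.92
Total deductions = $134.74 + $80.68 + $123.31 + $20.55 + $28.15 + $6.81 + $12.99 + $182.99 + $172.84 + $82.92 = $845.98
Net pay = $2,270.54 − $845.98 = $1,424.56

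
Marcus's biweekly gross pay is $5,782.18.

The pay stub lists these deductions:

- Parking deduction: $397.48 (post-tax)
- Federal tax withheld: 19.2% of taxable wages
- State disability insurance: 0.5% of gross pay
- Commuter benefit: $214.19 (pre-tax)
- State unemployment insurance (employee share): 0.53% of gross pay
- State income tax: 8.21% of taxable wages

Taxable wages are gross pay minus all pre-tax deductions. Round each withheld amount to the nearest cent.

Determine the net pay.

Commuter benefit: $214.19
Taxable wages = $5,782.18 − $214.19 = $5,567.99
State income tax: $5,567.99 × 0.0821 = $457.13
Federal tax withheld: $5,567.99 × 0.192 = $1,069.05
State disability insurance: $5,782.18 × 0.005 = $28.91
State unemployment insurance (employee share): $5,782.18 × 0.0053 = $30.65
Parking deduction: $397.48
Total deductions = $214.19 + $457.13 + $1,069.05 + $28.91 + $30.65 + $397.48 = $2,197.41
Net pay = $5,782.18 − $2,197.41 = $3,584.77

$3,584.77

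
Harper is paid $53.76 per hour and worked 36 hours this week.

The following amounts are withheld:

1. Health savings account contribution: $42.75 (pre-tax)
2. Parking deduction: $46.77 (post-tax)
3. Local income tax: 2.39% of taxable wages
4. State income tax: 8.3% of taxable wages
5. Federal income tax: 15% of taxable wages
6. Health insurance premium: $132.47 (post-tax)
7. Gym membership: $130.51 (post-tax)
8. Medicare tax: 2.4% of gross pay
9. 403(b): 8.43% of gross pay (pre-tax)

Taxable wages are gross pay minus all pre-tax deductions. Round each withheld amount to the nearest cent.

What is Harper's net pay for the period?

Gross pay: 36 × $53.76 = $1935.36
403(b): $1935.36 × 0.0843 = $163.15
Health savings account contribution: $42.75
Pre-tax total = $163.15 + $42.75 = $205.90
Taxable wages = $1935.36 − $205.90 = $1729.46
Federal income tax: $1729.46 × 0.15 = $259.42
State income tax: $1729.46 × 0.083 = $143.55
Local income tax: $1729.46 × 0.0239 = $41.33
Medicare tax: $1935.36 × 0.024 = $46.45
Health insurance premium: $132.47
Parking deduction: $46.77
Gym membership: $130.51
Total deductions = $163.15 + $42.75 + $259.42 + $143.55 + $41.33 + $46.45 + $132.47 + $46.77 + $130.51 = $1006.40
Net pay = $1935.36 − $1006.40 = $928.96

$928.96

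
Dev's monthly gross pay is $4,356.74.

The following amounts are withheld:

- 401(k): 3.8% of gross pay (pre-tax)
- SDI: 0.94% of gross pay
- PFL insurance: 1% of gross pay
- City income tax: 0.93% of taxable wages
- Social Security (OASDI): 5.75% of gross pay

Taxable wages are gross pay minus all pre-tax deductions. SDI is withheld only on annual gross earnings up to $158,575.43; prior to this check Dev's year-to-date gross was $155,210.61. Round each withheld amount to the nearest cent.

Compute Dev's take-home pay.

$3,826.49

401(k): $4,356.74 × 0.038 = $165.56
Taxable wages = $4,356.74 − $165.56 = $4,191.18
City income tax: $4,191.18 × 0.0093 = $38.98
PFL insurance: $4,356.74 × 0.01 = $43.57
Social Security (OASDI): $4,356.74 × 0.0575 = $250.51
SDI: only $158,575.43 − $155,210.61 = $3,364.82 of this check is subject → $3,364.82 × 0.0094 = $31.63
Total deductions = $165.56 + $38.98 + $43.57 + $250.51 + $31.63 = $530.25
Net pay = $4,356.74 − $530.25 = $3,826.49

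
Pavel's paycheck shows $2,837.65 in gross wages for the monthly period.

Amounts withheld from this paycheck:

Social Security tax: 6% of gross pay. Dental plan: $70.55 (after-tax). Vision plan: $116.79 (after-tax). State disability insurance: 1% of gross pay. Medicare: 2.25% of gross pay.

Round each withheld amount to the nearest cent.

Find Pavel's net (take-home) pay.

Social Security tax: $2,837.65 × 0.06 = $170.26
Medicare: $2,837.65 × 0.0225 = $63.85
State disability insurance: $2,837.65 × 0.01 = $28.38
Vision plan: $116.79
Dental plan: $70.55
Total deductions = $170.26 + $63.85 + $28.38 + $116.79 + $70.55 = $449.83
Net pay = $2,837.65 − $449.83 = $2,387.82

$2,387.82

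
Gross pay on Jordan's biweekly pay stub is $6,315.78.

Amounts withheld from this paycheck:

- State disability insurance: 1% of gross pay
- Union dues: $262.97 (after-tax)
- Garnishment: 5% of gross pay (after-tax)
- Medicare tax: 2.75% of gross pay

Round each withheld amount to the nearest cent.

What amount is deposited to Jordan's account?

$5,500.18

Medicare tax: $6,315.78 × 0.0275 = $173.68
State disability insurance: $6,315.78 × 0.01 = $63.16
Garnishment: $6,315.78 × 0.05 = $315.79
Union dues: $262.97
Total deductions = $173.68 + $63.16 + $315.79 + $262.97 = $815.60
Net pay = $6,315.78 − $815.60 = $5,500.18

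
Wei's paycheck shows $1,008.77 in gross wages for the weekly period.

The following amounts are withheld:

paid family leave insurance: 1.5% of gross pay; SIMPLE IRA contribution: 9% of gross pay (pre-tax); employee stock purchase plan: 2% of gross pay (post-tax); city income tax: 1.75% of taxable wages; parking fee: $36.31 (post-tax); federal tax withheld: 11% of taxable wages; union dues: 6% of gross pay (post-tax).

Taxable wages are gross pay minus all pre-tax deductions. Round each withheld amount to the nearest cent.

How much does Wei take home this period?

$668.79

SIMPLE IRA contribution: $1,008.77 × 0.09 = $90.79
Taxable wages = $1,008.77 − $90.79 = $917.98
Federal tax withheld: $917.98 × 0.11 = $100.98
City income tax: $917.98 × 0.0175 = $16.06
Paid family leave insurance: $1,008.77 × 0.015 = $15.13
Union dues: $1,008.77 × 0.06 = $60.53
Parking fee: $36.31
Employee stock purchase plan: $1,008.77 × 0.02 = $20.18
Total deductions = $90.79 + $100.98 + $16.06 + $15.13 + $60.53 + $36.31 + $20.18 = $339.98
Net pay = $1,008.77 − $339.98 = $668.79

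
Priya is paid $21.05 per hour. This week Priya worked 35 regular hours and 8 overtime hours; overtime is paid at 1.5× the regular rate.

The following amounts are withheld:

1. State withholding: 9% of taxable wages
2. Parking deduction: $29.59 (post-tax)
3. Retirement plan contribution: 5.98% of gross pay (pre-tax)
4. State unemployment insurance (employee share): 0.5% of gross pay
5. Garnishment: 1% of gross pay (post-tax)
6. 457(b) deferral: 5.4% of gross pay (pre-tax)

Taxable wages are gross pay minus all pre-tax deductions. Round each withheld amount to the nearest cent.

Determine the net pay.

Regular pay: 35 × $21.05 = $736.75
Overtime pay: 8 × $21.05 × 1.5 = $252.60
Gross pay = $736.75 + $252.60 = $989.35
457(b) deferral: $989.35 × 0.054 = $53.42
Retirement plan contribution: $989.35 × 0.0598 = $59.16
Pre-tax total = $53.42 + $59.16 = $112.58
Taxable wages = $989.35 − $112.58 = $876.77
State withholding: $876.77 × 0.09 = $78.91
State unemployment insurance (employee share): $989.35 × 0.005 = $4.95
Parking deduction: $29.59
Garnishment: $989.35 × 0.01 = $9.89
Total deductions = $53.42 + $59.16 + $78.91 + $4.95 + $29.59 + $9.89 = $235.92
Net pay = $989.35 − $235.92 = $753.43

$753.43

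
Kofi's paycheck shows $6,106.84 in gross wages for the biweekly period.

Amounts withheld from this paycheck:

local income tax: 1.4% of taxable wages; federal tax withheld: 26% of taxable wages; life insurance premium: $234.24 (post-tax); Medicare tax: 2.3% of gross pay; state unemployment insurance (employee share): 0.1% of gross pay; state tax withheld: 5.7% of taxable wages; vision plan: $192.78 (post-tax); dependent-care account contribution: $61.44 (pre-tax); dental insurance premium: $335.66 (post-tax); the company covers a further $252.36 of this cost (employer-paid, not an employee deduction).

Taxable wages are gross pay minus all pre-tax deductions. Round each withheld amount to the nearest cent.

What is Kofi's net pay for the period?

$3,135.12

Dependent-care account contribution: $61.44
Taxable wages = $6,106.84 − $61.44 = $6,045.40
Local income tax: $6,045.40 × 0.014 = $84.64
Federal tax withheld: $6,045.40 × 0.26 = $1,571.80
State tax withheld: $6,045.40 × 0.057 = $344.59
State unemployment insurance (employee share): $6,106.84 × 0.001 = $6.11
Medicare tax: $6,106.84 × 0.023 = $140.46
Dental insurance premium: $335.66
Vision plan: $192.78
Life insurance premium: $234.24
(Employer's $252.36 toward dental insurance premium is not withheld from the employee.)
Total deductions = $61.44 + $84.64 + $1,571.80 + $344.59 + $6.11 + $140.46 + $335.66 + $192.78 + $234.24 = $2,971.72
Net pay = $6,106.84 − $2,971.72 = $3,135.12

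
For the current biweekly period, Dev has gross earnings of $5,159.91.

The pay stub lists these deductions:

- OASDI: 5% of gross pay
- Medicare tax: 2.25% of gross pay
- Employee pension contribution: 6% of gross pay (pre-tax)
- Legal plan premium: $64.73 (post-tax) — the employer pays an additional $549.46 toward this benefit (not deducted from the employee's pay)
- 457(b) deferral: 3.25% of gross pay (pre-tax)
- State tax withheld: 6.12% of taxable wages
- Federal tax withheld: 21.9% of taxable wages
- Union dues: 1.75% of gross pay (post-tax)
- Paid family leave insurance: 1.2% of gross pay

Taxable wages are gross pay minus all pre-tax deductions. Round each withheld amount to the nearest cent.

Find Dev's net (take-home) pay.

457(b) deferral: $5,159.91 × 0.0325 = $167.70
Employee pension contribution: $5,159.91 × 0.06 = $309.59
Pre-tax total = $167.70 + $309.59 = $477.29
Taxable wages = $5,159.91 − $477.29 = $4,682.62
State tax withheld: $4,682.62 × 0.0612 = $286.58
Federal tax withheld: $4,682.62 × 0.219 = $1,025.49
OASDI: $5,159.91 × 0.05 = $258.00
Medicare tax: $5,159.91 × 0.0225 = $116.10
Paid family leave insurance: $5,159.91 × 0.012 = $61.92
Union dues: $5,159.91 × 0.0175 = $90.30
Legal plan premium: $64.73
(Employer's $549.46 toward legal plan premium is not withheld from the employee.)
Total deductions = $167.70 + $309.59 + $286.58 + $1,025.49 + $258.00 + $116.10 + $61.92 + $90.30 + $64.73 = $2,380.41
Net pay = $5,159.91 − $2,380.41 = $2,779.50

$2,779.50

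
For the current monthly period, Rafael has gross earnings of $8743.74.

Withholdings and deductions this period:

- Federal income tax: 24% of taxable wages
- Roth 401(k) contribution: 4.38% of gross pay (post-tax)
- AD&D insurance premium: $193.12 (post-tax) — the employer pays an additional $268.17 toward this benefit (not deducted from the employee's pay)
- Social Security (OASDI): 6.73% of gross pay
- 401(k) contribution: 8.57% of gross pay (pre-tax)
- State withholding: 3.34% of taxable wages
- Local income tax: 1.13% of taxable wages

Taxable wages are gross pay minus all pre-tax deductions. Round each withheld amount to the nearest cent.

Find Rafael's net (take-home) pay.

$4553.84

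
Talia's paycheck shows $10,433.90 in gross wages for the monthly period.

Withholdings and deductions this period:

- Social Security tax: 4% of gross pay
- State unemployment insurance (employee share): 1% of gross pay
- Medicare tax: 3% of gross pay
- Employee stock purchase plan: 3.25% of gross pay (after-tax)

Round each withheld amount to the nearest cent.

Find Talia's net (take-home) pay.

Social Security tax: $10,433.90 × 0.04 = $417.36
Medicare tax: $10,433.90 × 0.03 = $313.02
State unemployment insurance (employee share): $10,433.90 × 0.01 = $104.34
Employee stock purchase plan: $10,433.90 × 0.0325 = $339.10
Total deductions = $417.36 + $313.02 + $104.34 + $339.10 = $1,173.82
Net pay = $10,433.90 − $1,173.82 = $9,260.08

$9,260.08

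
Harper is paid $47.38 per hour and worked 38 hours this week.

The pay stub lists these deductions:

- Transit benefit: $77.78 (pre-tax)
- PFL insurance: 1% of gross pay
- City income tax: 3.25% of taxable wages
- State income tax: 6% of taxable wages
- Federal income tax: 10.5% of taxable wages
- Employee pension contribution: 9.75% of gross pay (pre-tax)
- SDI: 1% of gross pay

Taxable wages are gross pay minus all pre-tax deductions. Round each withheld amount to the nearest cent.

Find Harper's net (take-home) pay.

$1,205.56

Gross pay: 38 × $47.38 = $1,800.44
Employee pension contribution: $1,800.44 × 0.0975 = $175.54
Transit benefit: $77.78
Pre-tax total = $175.54 + $77.78 = $253.32
Taxable wages = $1,800.44 − $253.32 = $1,547.12
City income tax: $1,547.12 × 0.0325 = $50.28
State income tax: $1,547.12 × 0.06 = $92.83
Federal income tax: $1,547.12 × 0.105 = $162.45
PFL insurance: $1,800.44 × 0.01 = $18.00
SDI: $1,800.44 × 0.01 = $18.00
Total deductions = $175.54 + $77.78 + $50.28 + $92.83 + $162.45 + $18.00 + $18.00 = $594.88
Net pay = $1,800.44 − $594.88 = $1,205.56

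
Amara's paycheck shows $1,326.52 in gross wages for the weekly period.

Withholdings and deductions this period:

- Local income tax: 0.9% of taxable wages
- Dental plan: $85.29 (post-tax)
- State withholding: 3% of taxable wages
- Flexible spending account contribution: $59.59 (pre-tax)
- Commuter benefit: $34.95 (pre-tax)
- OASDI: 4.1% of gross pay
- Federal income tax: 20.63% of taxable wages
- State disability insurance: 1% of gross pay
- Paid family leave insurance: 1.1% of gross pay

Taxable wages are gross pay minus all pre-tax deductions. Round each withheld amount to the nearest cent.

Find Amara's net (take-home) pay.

Flexible spending account contribution: $59.59
Commuter benefit: $34.95
Pre-tax total = $59.59 + $34.95 = $94.54
Taxable wages = $1,326.52 − $94.54 = $1,231.98
Federal income tax: $1,231.98 × 0.2063 = $254.16
State withholding: $1,231.98 × 0.03 = $36.96
Local income tax: $1,231.98 × 0.009 = $11.09
State disability insurance: $1,326.52 × 0.01 = $13.27
Paid family leave insurance: $1,326.52 × 0.011 = $14.59
OASDI: $1,326.52 × 0.041 = $54.39
Dental plan: $85.29
Total deductions = $59.59 + $34.95 + $254.16 + $36.96 + $11.09 + $13.27 + $14.59 + $54.39 + $85.29 = $564.29
Net pay = $1,326.52 − $564.29 = $762.23

$762.23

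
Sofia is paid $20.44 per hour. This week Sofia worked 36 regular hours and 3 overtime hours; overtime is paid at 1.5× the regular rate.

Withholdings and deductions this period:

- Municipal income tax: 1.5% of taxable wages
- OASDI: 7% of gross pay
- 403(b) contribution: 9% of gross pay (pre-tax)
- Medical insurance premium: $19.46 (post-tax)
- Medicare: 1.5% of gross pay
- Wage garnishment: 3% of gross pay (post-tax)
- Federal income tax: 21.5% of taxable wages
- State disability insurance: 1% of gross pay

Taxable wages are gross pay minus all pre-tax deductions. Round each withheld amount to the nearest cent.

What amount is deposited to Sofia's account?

$457.12

Regular pay: 36 × $20.44 = $735.84
Overtime pay: 3 × $20.44 × 1.5 = $91.98
Gross pay = $735.84 + $91.98 = $827.82
403(b) contribution: $827.82 × 0.09 = $74.50
Taxable wages = $827.82 − $74.50 = $753.32
Federal income tax: $753.32 × 0.215 = $161.96
Municipal income tax: $753.32 × 0.015 = $11.30
State disability insurance: $827.82 × 0.01 = $8.28
OASDI: $827.82 × 0.07 = $57.95
Medicare: $827.82 × 0.015 = $12.42
Wage garnishment: $827.82 × 0.03 = $24.83
Medical insurance premium: $19.46
Total deductions = $74.50 + $161.96 + $11.30 + $8.28 + $57.95 + $12.42 + $24.83 + $19.46 = $370.70
Net pay = $827.82 − $370.70 = $457.12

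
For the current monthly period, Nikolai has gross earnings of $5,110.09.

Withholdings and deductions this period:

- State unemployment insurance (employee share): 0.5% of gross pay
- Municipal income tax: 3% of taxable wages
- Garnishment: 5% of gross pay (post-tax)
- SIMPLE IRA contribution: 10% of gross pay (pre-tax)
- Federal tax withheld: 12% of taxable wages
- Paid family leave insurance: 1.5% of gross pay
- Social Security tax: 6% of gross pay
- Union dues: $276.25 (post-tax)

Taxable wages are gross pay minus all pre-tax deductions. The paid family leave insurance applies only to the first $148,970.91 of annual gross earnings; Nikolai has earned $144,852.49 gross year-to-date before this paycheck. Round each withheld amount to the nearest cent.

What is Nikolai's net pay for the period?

$2,983.53

SIMPLE IRA contribution: $5,110.09 × 0.1 = $511.01
Taxable wages = $5,110.09 − $511.01 = $4,599.08
Federal tax withheld: $4,599.08 × 0.12 = $551.89
Municipal income tax: $4,599.08 × 0.03 = $137.97
State unemployment insurance (employee share): $5,110.09 × 0.005 = $25.55
Social Security tax: $5,110.09 × 0.06 = $306.61
Paid family leave insurance: only $148,970.91 − $144,852.49 = $4,118.42 of this check is subject → $4,118.42 × 0.015 = $61.78
Union dues: $276.25
Garnishment: $5,110.09 × 0.05 = $255.50
Total deductions = $511.01 + $551.89 + $137.97 + $25.55 + $306.61 + $61.78 + $276.25 + $255.50 = $2,126.56
Net pay = $5,110.09 − $2,126.56 = $2,983.53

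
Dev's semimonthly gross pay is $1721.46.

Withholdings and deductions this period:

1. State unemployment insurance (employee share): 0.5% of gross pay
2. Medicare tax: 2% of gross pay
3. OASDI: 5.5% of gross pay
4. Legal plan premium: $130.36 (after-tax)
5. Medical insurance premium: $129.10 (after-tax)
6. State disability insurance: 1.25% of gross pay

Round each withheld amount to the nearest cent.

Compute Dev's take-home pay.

$1302.76

Medicare tax: $1721.46 × 0.02 = $34.43
State unemployment insurance (employee share): $1721.46 × 0.005 = $8.61
OASDI: $1721.46 × 0.055 = $94.68
State disability insurance: $1721.46 × 0.0125 = $21.52
Legal plan premium: $130.36
Medical insurance premium: $129.10
Total deductions = $34.43 + $8.61 + $94.68 + $21.52 + $130.36 + $129.10 = $418.70
Net pay = $1721.46 − $418.70 = $1302.76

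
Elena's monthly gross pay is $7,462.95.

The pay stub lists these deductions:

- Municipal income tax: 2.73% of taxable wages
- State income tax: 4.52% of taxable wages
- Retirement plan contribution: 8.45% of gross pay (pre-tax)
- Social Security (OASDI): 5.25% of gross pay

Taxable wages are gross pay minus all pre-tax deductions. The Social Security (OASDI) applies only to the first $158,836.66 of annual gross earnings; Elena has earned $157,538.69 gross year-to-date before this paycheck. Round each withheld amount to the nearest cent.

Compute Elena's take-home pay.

Retirement plan contribution: $7,462.95 × 0.0845 = $630.62
Taxable wages = $7,462.95 − $630.62 = $6,832.33
Municipal income tax: $6,832.33 × 0.0273 = $186.52
State income tax: $6,832.33 × 0.0452 = $308.82
Social Security (OASDI): only $158,836.66 − $157,538.69 = $1,297.97 of this check is subject → $1,297.97 × 0.0525 = $68.14
Total deductions = $630.62 + $186.52 + $308.82 + $68.14 = $1,194.10
Net pay = $7,462.95 − $1,194.10 = $6,268.85

$6,268.85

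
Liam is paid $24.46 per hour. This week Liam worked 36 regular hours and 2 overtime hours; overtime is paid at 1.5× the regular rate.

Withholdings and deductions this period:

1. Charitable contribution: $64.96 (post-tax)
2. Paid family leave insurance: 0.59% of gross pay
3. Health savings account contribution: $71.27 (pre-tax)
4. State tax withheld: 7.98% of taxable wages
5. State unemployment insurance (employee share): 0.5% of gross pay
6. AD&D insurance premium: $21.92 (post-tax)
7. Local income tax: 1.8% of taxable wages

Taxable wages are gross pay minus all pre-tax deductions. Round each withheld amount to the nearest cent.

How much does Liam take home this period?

Regular pay: 36 × $24.46 = $880.56
Overtime pay: 2 × $24.46 × 1.5 = $73.38
Gross pay = $880.56 + $73.38 = $953.94
Health savings account contribution: $71.27
Taxable wages = $953.94 − $71.27 = $882.67
State tax withheld: $882.67 × 0.0798 = $70.44
Local income tax: $882.67 × 0.018 = $15.89
State unemployment insurance (employee share): $953.94 × 0.005 = $4.77
Paid family leave insurance: $953.94 × 0.0059 = $5.63
Charitable contribution: $64.96
AD&D insurance premium: $21.92
Total deductions = $71.27 + $70.44 + $15.89 + $4.77 + $5.63 + $64.96 + $21.92 = $254.88
Net pay = $953.94 − $254.88 = $699.06

$699.06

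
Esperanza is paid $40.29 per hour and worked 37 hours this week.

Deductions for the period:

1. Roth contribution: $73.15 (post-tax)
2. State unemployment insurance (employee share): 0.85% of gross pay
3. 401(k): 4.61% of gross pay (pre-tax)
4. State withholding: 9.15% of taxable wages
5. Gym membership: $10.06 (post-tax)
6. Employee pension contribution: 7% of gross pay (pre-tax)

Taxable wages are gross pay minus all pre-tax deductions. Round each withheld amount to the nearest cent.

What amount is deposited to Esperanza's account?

$1101.21

Gross pay: 37 × $40.29 = $1490.73
Employee pension contribution: $1490.73 × 0.07 = $104.35
401(k): $1490.73 × 0.0461 = $68.72
Pre-tax total = $104.35 + $68.72 = $173.07
Taxable wages = $1490.73 − $173.07 = $1317.66
State withholding: $1317.66 × 0.0915 = $120.57
State unemployment insurance (employee share): $1490.73 × 0.0085 = $12.67
Roth contribution: $73.15
Gym membership: $10.06
Total deductions = $104.35 + $68.72 + $120.57 + $12.67 + $73.15 + $10.06 = $389.52
Net pay = $1490.73 − $389.52 = $1101.21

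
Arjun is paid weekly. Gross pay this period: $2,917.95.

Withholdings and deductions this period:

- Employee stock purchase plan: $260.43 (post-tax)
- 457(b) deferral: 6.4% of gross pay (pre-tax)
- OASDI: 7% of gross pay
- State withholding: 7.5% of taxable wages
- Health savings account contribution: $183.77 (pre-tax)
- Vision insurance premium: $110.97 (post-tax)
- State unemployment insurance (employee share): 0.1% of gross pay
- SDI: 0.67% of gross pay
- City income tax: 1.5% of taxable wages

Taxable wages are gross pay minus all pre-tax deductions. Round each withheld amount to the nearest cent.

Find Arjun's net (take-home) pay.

$1,720.03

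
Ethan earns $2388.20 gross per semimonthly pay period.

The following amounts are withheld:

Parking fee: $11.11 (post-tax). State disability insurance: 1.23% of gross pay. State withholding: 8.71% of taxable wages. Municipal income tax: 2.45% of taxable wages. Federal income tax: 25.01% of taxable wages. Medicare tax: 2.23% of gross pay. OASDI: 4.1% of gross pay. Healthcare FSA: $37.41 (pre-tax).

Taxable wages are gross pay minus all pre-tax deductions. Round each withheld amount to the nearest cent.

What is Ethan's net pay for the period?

Healthcare FSA: $37.41
Taxable wages = $2388.20 − $37.41 = $2350.79
Federal income tax: $2350.79 × 0.2501 = $587.93
State withholding: $2350.79 × 0.0871 = $204.75
Municipal income tax: $2350.79 × 0.0245 = $57.59
State disability insurance: $2388.20 × 0.0123 = $29.37
OASDI: $2388.20 × 0.041 = $97.92
Medicare tax: $2388.20 × 0.0223 = $53.26
Parking fee: $11.11
Total deductions = $37.41 + $587.93 + $204.75 + $57.59 + $29.37 + $97.92 + $53.26 + $11.11 = $1079.34
Net pay = $2388.20 − $1079.34 = $1308.86

$1308.86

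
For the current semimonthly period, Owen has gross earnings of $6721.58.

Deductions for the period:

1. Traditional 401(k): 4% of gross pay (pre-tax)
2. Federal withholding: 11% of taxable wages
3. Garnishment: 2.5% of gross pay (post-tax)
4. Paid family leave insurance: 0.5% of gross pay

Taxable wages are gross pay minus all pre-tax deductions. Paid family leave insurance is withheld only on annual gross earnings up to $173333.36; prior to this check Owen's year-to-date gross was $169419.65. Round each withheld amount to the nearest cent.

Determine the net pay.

Traditional 401(k): $6721.58 × 0.04 = $268.86
Taxable wages = $6721.58 − $268.86 = $6452.72
Federal withholding: $6452.72 × 0.11 = $709.80
Paid family leave insurance: only $173333.36 − $169419.65 = $3913.71 of this check is subject → $3913.71 × 0.005 = $19.57
Garnishment: $6721.58 × 0.025 = $168.04
Total deductions = $268.86 + $709.80 + $19.57 + $168.04 = $1166.27
Net pay = $6721.58 − $1166.27 = $5555.31

$5555.31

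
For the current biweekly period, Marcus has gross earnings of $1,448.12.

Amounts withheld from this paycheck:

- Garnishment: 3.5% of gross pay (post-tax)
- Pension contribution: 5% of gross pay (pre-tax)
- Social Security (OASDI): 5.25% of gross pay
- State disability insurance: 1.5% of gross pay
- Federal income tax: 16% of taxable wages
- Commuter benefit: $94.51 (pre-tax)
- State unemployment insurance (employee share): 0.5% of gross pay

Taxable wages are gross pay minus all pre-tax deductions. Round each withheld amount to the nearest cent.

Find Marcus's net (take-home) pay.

Pension contribution: $1,448.12 × 0.05 = $72.41
Commuter benefit: $94.51
Pre-tax total = $72.41 + $94.51 = $166.92
Taxable wages = $1,448.12 − $166.92 = $1,281.20
Federal income tax: $1,281.20 × 0.16 = $204.99
Social Security (OASDI): $1,448.12 × 0.0525 = $76.03
State disability insurance: $1,448.12 × 0.015 = $21.72
State unemployment insurance (employee share): $1,448.12 × 0.005 = $7.24
Garnishment: $1,448.12 × 0.035 = $50.68
Total deductions = $72.41 + $94.51 + $204.99 + $76.03 + $21.72 + $7.24 + $50.68 = $527.58
Net pay = $1,448.12 − $527.58 = $920.54

$920.54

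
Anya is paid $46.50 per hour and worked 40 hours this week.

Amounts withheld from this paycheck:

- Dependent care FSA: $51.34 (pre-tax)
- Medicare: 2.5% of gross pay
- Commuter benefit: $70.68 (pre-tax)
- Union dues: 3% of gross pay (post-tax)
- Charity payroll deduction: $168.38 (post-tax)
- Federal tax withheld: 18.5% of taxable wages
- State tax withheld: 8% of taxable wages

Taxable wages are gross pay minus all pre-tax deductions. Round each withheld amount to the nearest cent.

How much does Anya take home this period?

$1,006.73

Gross pay: 40 × $46.50 = $1,860.00
Dependent care FSA: $51.34
Commuter benefit: $70.68
Pre-tax total = $51.34 + $70.68 = $122.02
Taxable wages = $1,860.00 − $122.02 = $1,737.98
State tax withheld: $1,737.98 × 0.08 = $139.04
Federal tax withheld: $1,737.98 × 0.185 = $321.53
Medicare: $1,860.00 × 0.025 = $46.50
Charity payroll deduction: $168.38
Union dues: $1,860.00 × 0.03 = $55.80
Total deductions = $51.34 + $70.68 + $139.04 + $321.53 + $46.50 + $168.38 + $55.80 = $853.27
Net pay = $1,860.00 − $853.27 = $1,006.73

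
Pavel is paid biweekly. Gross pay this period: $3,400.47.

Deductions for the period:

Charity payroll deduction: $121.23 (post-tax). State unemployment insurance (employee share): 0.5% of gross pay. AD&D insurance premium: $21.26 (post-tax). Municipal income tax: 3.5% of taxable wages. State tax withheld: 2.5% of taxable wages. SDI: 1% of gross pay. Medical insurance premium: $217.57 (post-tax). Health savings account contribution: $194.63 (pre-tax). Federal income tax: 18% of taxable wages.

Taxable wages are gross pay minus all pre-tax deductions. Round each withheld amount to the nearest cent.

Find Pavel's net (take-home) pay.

Health savings account contribution: $194.63
Taxable wages = $3,400.47 − $194.63 = $3,205.84
Federal income tax: $3,205.84 × 0.18 = $577.05
State tax withheld: $3,205.84 × 0.025 = $80.15
Municipal income tax: $3,205.84 × 0.035 = $112.20
SDI: $3,400.47 × 0.01 = $34.00
State unemployment insurance (employee share): $3,400.47 × 0.005 = $17.00
Medical insurance premium: $217.57
AD&D insurance premium: $21.26
Charity payroll deduction: $121.23
Total deductions = $194.63 + $577.05 + $80.15 + $112.20 + $34.00 + $17.00 + $217.57 + $21.26 + $121.23 = $1,375.09
Net pay = $3,400.47 − $1,375.09 = $2,025.38

$2,025.38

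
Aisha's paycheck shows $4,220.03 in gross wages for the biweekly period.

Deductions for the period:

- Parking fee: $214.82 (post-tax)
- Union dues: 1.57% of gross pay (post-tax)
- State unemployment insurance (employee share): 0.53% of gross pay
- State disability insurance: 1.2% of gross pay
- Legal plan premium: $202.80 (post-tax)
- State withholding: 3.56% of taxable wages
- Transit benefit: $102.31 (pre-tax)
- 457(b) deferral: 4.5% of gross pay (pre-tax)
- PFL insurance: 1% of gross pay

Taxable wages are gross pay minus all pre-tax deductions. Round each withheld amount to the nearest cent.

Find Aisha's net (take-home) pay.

$3,188.91

457(b) deferral: $4,220.03 × 0.045 = $189.90
Transit benefit: $102.31
Pre-tax total = $189.90 + $102.31 = $292.21
Taxable wages = $4,220.03 − $292.21 = $3,927.82
State withholding: $3,927.82 × 0.0356 = $139.83
PFL insurance: $4,220.03 × 0.01 = $42.20
State disability insurance: $4,220.03 × 0.012 = $50.64
State unemployment insurance (employee share): $4,220.03 × 0.0053 = $22.37
Union dues: $4,220.03 × 0.0157 = $66.25
Parking fee: $214.82
Legal plan premium: $202.80
Total deductions = $189.90 + $102.31 + $139.83 + $42.20 + $50.64 + $22.37 + $66.25 + $214.82 + $202.80 = $1,031.12
Net pay = $4,220.03 − $1,031.12 = $3,188.91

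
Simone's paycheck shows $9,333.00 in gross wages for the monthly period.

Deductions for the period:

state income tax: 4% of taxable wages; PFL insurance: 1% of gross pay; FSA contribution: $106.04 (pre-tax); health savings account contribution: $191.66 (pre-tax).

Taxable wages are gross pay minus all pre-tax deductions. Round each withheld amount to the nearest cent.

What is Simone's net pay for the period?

Health savings account contribution: $191.66
FSA contribution: $106.04
Pre-tax total = $191.66 + $106.04 = $297.70
Taxable wages = $9,333.00 − $297.70 = $9,035.30
State income tax: $9,035.30 × 0.04 = $361.41
PFL insurance: $9,333.00 × 0.01 = $93.33
Total deductions = $191.66 + $106.04 + $361.41 + $93.33 = $752.44
Net pay = $9,333.00 − $752.44 = $8,580.56

$8,580.56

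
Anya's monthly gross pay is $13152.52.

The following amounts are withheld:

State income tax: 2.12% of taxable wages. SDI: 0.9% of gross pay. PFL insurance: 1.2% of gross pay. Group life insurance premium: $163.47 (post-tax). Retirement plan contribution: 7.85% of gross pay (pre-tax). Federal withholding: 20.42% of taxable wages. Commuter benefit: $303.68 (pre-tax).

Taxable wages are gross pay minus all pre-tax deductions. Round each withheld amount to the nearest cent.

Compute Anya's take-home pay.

Commuter benefit: $303.68
Retirement plan contribution: $13152.52 × 0.0785 = $1032.47
Pre-tax total = $303.68 + $1032.47 = $1336.15
Taxable wages = $13152.52 − $1336.15 = $11816.37
State income tax: $11816.37 × 0.0212 = $250.51
Federal withholding: $11816.37 × 0.2042 = $2412.90
SDI: $13152.52 × 0.009 = $118.37
PFL insurance: $13152.52 × 0.012 = $157.83
Group life insurance premium: $163.47
Total deductions = $303.68 + $1032.47 + $250.51 + $2412.90 + $118.37 + $157.83 + $163.47 = $4439.23
Net pay = $13152.52 − $4439.23 = $8713.29

$8713.29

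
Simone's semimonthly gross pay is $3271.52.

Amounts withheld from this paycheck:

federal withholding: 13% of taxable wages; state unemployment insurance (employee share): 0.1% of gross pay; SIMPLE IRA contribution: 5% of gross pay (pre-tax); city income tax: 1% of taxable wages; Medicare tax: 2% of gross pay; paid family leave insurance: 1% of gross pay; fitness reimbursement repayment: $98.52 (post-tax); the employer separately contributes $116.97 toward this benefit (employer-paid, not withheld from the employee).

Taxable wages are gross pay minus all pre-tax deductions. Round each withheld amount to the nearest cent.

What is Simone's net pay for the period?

SIMPLE IRA contribution: $3271.52 × 0.05 = $163.58
Taxable wages = $3271.52 − $163.58 = $3107.94
City income tax: $3107.94 × 0.01 = $31.08
Federal withholding: $3107.94 × 0.13 = $404.03
State unemployment insurance (employee share): $3271.52 × 0.001 = $3.27
Paid family leave insurance: $3271.52 × 0.01 = $32.72
Medicare tax: $3271.52 × 0.02 = $65.43
Fitness reimbursement repayment: $98.52
(Employer's $116.97 toward fitness reimbursement repayment is not withheld from the employee.)
Total deductions = $163.58 + $31.08 + $404.03 + $3.27 + $32.72 + $65.43 + $98.52 = $798.63
Net pay = $3271.52 − $798.63 = $2472.89

$2472.89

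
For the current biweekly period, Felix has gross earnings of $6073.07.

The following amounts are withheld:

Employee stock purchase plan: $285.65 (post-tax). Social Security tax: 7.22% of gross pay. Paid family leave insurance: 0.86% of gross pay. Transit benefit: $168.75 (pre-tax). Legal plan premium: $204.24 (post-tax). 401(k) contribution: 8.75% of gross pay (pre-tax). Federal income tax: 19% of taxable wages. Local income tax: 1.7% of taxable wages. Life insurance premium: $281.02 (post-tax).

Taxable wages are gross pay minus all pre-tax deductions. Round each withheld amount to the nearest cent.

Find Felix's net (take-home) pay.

$2999.11

401(k) contribution: $6073.07 × 0.0875 = $531.39
Transit benefit: $168.75
Pre-tax total = $531.39 + $168.75 = $700.14
Taxable wages = $6073.07 − $700.14 = $5372.93
Federal income tax: $5372.93 × 0.19 = $1020.86
Local income tax: $5372.93 × 0.017 = $91.34
Social Security tax: $6073.07 × 0.0722 = $438.48
Paid family leave insurance: $6073.07 × 0.0086 = $52.23
Life insurance premium: $281.02
Legal plan premium: $204.24
Employee stock purchase plan: $285.65
Total deductions = $531.39 + $168.75 + $1020.86 + $91.34 + $438.48 + $52.23 + $281.02 + $204.24 + $285.65 = $3073.96
Net pay = $6073.07 − $3073.96 = $2999.11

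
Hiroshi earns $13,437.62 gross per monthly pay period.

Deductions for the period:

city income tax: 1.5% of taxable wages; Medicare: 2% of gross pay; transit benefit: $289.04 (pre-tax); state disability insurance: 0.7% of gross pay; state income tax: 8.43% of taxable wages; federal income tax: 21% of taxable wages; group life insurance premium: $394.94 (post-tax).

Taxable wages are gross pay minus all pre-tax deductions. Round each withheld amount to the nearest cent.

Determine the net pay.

Transit benefit: $289.04
Taxable wages = $13,437.62 − $289.04 = $13,148.58
State income tax: $13,148.58 × 0.0843 = $1,108.43
Federal income tax: $13,148.58 × 0.21 = $2,761.20
City income tax: $13,148.58 × 0.015 = $197.23
State disability insurance: $13,437.62 × 0.007 = $94.06
Medicare: $13,437.62 × 0.02 = $268.75
Group life insurance premium: $394.94
Total deductions = $289.04 + $1,108.43 + $2,761.20 + $197.23 + $94.06 + $268.75 + $394.94 = $5,113.65
Net pay = $13,437.62 − $5,113.65 = $8,323.97

$8,323.97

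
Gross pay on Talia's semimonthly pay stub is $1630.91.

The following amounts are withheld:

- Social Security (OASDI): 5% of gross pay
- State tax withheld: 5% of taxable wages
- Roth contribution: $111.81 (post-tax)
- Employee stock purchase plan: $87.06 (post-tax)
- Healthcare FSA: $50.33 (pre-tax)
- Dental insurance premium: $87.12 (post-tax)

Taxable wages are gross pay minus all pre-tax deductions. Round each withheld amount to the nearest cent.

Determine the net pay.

Healthcare FSA: $50.33
Taxable wages = $1630.91 − $50.33 = $1580.58
State tax withheld: $1580.58 × 0.05 = $79.03
Social Security (OASDI): $1630.91 × 0.05 = $81.55
Dental insurance premium: $87.12
Roth contribution: $111.81
Employee stock purchase plan: $87.06
Total deductions = $50.33 + $79.03 + $81.55 + $87.12 + $111.81 + $87.06 = $496.90
Net pay = $1630.91 − $496.90 = $1134.01

$1134.01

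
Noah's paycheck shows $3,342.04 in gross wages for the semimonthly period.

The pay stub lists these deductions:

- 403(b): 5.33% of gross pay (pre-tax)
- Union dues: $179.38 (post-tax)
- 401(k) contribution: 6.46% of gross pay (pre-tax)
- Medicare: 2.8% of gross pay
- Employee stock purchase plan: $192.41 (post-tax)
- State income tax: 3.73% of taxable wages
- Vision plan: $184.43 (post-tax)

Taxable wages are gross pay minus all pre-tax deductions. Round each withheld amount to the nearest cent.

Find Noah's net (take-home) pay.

401(k) contribution: $3,342.04 × 0.0646 = $215.90
403(b): $3,342.04 × 0.0533 = $178.13
Pre-tax total = $215.90 + $178.13 = $394.03
Taxable wages = $3,342.04 − $394.03 = $2,948.01
State income tax: $2,948.01 × 0.0373 = $109.96
Medicare: $3,342.04 × 0.028 = $93.58
Vision plan: $184.43
Employee stock purchase plan: $192.41
Union dues: $179.38
Total deductions = $215.90 + $178.13 + $109.96 + $93.58 + $184.43 + $192.41 + $179.38 = $1,153.79
Net pay = $3,342.04 − $1,153.79 = $2,188.25

$2,188.25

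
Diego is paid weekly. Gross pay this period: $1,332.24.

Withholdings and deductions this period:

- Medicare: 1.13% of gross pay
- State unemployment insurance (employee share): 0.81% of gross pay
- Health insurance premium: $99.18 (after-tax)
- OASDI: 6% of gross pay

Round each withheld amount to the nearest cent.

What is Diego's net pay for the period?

Medicare: $1,332.24 × 0.0113 = $15.05
OASDI: $1,332.24 × 0.06 = $79.93
State unemployment insurance (employee share): $1,332.24 × 0.0081 = $10.79
Health insurance premium: $99.18
Total deductions = $15.05 + $79.93 + $10.79 + $99.18 = $204.95
Net pay = $1,332.24 − $204.95 = $1,127.29

$1,127.29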